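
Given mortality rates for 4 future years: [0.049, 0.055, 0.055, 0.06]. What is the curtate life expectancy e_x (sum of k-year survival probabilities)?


e_x = sum_{k=1}^{n} k_p_x
k_p_x values:
  1_p_x = 0.951
  2_p_x = 0.898695
  3_p_x = 0.849267
  4_p_x = 0.798311
e_x = 3.4973


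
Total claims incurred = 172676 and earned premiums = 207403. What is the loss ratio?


Loss ratio = claims / premiums
= 172676 / 207403
= 0.8326


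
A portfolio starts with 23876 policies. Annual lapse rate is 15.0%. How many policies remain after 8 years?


remaining = initial * (1 - lapse)^years
= 23876 * (1 - 0.15)^8
= 23876 * 0.272491
= 6505.9838


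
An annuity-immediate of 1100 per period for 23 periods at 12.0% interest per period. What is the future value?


FV = PMT * ((1+i)^n - 1) / i
= 1100 * ((1.12)^23 - 1) / 0.12
= 1100 * (13.552347 - 1) / 0.12
= 115063.1832


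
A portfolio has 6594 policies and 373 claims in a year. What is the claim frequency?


frequency = claims / policies
= 373 / 6594
= 0.0566


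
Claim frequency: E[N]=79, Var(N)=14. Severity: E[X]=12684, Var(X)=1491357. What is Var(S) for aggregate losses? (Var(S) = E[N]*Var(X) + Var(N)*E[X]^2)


Var(S) = E[N]*Var(X) + Var(N)*E[X]^2
= 79*1491357 + 14*12684^2
= 117817203 + 2252373984
= 2.3702e+09


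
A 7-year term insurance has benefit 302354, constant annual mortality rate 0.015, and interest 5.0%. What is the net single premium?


NSP = benefit * sum_{k=0}^{n-1} k_p_x * q * v^(k+1)
With constant q=0.015, v=0.952381
Sum = 0.08323
NSP = 302354 * 0.08323
= 25165.0356


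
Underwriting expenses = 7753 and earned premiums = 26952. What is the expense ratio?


Expense ratio = expenses / premiums
= 7753 / 26952
= 0.2877


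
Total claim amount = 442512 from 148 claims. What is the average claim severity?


severity = total / number
= 442512 / 148
= 2989.9459


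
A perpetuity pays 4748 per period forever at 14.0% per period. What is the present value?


PV = PMT / i
= 4748 / 0.14
= 33914.2857


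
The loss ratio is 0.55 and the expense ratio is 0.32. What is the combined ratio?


Combined ratio = loss ratio + expense ratio
= 0.55 + 0.32
= 0.87


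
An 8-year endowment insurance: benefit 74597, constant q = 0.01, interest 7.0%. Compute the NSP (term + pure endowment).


Term component = 4316.8742
Pure endowment = 8_p_x * v^8 * benefit = 0.922745 * 0.582009 * 74597 = 40062.0065
NSP = 44378.8807


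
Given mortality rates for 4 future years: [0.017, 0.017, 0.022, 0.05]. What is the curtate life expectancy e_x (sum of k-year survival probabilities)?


e_x = sum_{k=1}^{n} k_p_x
k_p_x values:
  1_p_x = 0.983
  2_p_x = 0.966289
  3_p_x = 0.945031
  4_p_x = 0.897779
e_x = 3.7921


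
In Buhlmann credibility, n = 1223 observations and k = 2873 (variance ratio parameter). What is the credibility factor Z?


Z = n / (n + k)
= 1223 / (1223 + 2873)
= 1223 / 4096
= 0.2986


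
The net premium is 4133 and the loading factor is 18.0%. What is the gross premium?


Gross = net * (1 + loading)
= 4133 * (1 + 0.18)
= 4133 * 1.18
= 4876.94


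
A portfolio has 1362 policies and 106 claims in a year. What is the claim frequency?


frequency = claims / policies
= 106 / 1362
= 0.0778


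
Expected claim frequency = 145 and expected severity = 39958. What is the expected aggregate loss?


E[S] = E[N] * E[X]
= 145 * 39958
= 5.7939e+06


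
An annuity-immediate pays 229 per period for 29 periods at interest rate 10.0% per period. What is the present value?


PV = PMT * (1 - (1+i)^(-n)) / i
= 229 * (1 - (1+0.1)^(-29)) / 0.1
= 229 * (1 - 0.063039) / 0.1
= 229 * 9.369606
= 2145.6398


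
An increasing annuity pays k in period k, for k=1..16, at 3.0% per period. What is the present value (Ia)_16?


(Ia)_n = sum_{k=1}^{n} k * v^k, v = 1/(1+i)
v = 0.970874
Sum computed term by term:
(Ia)_16 = 98.9088


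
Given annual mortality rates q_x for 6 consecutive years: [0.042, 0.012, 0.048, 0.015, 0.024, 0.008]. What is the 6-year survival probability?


p_k = 1 - q_k for each year
Survival = product of (1 - q_k)
= 0.958 * 0.988 * 0.952 * 0.985 * 0.976 * 0.992
= 0.8593


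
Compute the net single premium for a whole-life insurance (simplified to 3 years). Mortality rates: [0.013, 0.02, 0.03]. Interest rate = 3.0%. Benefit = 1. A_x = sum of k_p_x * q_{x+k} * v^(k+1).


v = 0.970874
Year 0: k_p_x=1.0, q=0.013, term=0.012621
Year 1: k_p_x=0.987, q=0.02, term=0.018607
Year 2: k_p_x=0.96726, q=0.03, term=0.026555
A_x = 0.0578


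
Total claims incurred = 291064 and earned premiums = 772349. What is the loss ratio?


Loss ratio = claims / premiums
= 291064 / 772349
= 0.3769


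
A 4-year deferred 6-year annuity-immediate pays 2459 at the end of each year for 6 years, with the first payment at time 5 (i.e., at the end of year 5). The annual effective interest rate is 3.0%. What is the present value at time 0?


PV at time 4 of the 6-year annuity-immediate:
a_n = 2459 * (1-(1+0.03)^(-6))/0.03 = 13320.8738
Discount back 4 years to time 0:
PV = 13320.8738 * (1+0.03)^(-4)
= 13320.8738 * 0.888487
= 11835.4238


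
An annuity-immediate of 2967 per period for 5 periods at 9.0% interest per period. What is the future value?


FV = PMT * ((1+i)^n - 1) / i
= 2967 * ((1.09)^5 - 1) / 0.09
= 2967 * (1.538624 - 1) / 0.09
= 17756.6364


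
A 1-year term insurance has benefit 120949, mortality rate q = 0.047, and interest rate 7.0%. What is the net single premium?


NSP = benefit * q * v
v = 1/(1+i) = 0.934579
NSP = 120949 * 0.047 * 0.934579
= 5312.7131


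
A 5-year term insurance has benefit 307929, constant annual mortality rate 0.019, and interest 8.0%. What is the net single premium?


NSP = benefit * sum_{k=0}^{n-1} k_p_x * q * v^(k+1)
With constant q=0.019, v=0.925926
Sum = 0.073248
NSP = 307929 * 0.073248
= 22555.2371


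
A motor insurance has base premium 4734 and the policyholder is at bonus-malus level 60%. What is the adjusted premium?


adjusted = base * BM_level / 100
= 4734 * 60 / 100
= 4734 * 0.6
= 2840.4


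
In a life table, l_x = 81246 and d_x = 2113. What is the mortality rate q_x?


q_x = d_x / l_x
= 2113 / 81246
= 0.026


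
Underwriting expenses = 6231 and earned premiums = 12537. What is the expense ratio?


Expense ratio = expenses / premiums
= 6231 / 12537
= 0.497


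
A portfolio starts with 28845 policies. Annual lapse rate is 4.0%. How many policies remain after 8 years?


remaining = initial * (1 - lapse)^years
= 28845 * (1 - 0.04)^8
= 28845 * 0.72139
= 20808.4824


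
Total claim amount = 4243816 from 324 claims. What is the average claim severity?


severity = total / number
= 4243816 / 324
= 13098.1975


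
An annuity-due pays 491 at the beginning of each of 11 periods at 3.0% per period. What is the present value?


PV_due = PMT * (1-(1+i)^(-n))/i * (1+i)
PV_immediate = 4543.0384
PV_due = 4543.0384 * 1.03
= 4679.3296


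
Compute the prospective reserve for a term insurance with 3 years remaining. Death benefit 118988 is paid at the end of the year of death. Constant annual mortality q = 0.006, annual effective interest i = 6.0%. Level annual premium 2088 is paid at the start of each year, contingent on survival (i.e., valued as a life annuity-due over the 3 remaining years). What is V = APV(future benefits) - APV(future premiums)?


v = 1/(1+i) = 0.943396
APV(future benefits) per unit = sum_{k=0}^{2} k_p_x * q * v^(k+1) = 0.015946
APV(future benefits) = 118988 * 0.015946 = 1897.3542
Life annuity-due factor ä_{x:3} = sum_{k=0}^{2} k_p_x * v^k = 2.817084
APV(future premiums) = 2088 * 2.817084 = 5882.0722
V = 1897.3542 - 5882.0722
= -3984.718


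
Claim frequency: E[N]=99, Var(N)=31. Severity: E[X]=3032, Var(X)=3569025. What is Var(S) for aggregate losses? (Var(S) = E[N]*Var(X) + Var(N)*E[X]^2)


Var(S) = E[N]*Var(X) + Var(N)*E[X]^2
= 99*3569025 + 31*3032^2
= 353333475 + 284983744
= 6.3832e+08


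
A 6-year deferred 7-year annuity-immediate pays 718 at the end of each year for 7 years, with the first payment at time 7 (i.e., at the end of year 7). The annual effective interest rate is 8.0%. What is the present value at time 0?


PV at time 6 of the 7-year annuity-immediate:
a_n = 718 * (1-(1+0.08)^(-7))/0.08 = 3738.1737
Discount back 6 years to time 0:
PV = 3738.1737 * (1+0.08)^(-6)
= 3738.1737 * 0.63017
= 2355.6835


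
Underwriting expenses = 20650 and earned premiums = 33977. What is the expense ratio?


Expense ratio = expenses / premiums
= 20650 / 33977
= 0.6078


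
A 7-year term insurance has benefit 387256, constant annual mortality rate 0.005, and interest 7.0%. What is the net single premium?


NSP = benefit * sum_{k=0}^{n-1} k_p_x * q * v^(k+1)
With constant q=0.005, v=0.934579
Sum = 0.026581
NSP = 387256 * 0.026581
= 10293.8393


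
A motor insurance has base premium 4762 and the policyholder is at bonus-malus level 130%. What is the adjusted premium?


adjusted = base * BM_level / 100
= 4762 * 130 / 100
= 4762 * 1.3
= 6190.6


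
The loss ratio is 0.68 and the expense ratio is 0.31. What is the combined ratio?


Combined ratio = loss ratio + expense ratio
= 0.68 + 0.31
= 0.99


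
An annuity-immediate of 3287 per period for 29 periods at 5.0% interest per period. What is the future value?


FV = PMT * ((1+i)^n - 1) / i
= 3287 * ((1.05)^29 - 1) / 0.05
= 3287 * (4.116136 - 1) / 0.05
= 204854.754


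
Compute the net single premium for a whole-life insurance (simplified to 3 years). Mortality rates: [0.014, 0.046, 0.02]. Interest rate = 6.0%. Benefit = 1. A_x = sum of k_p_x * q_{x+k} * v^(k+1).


v = 0.943396
Year 0: k_p_x=1.0, q=0.014, term=0.013208
Year 1: k_p_x=0.986, q=0.046, term=0.040367
Year 2: k_p_x=0.940644, q=0.02, term=0.015796
A_x = 0.0694


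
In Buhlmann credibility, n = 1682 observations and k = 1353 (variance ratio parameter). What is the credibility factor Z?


Z = n / (n + k)
= 1682 / (1682 + 1353)
= 1682 / 3035
= 0.5542


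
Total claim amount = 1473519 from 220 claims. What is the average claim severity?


severity = total / number
= 1473519 / 220
= 6697.8136


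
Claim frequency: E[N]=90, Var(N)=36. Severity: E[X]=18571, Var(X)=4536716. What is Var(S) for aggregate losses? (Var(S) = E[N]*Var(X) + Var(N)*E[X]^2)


Var(S) = E[N]*Var(X) + Var(N)*E[X]^2
= 90*4536716 + 36*18571^2
= 408304440 + 12415753476
= 1.2824e+10


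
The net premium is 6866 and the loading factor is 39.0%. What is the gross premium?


Gross = net * (1 + loading)
= 6866 * (1 + 0.39)
= 6866 * 1.39
= 9543.74


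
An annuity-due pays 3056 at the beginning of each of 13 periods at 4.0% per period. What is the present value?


PV_due = PMT * (1-(1+i)^(-n))/i * (1+i)
PV_immediate = 30516.1398
PV_due = 30516.1398 * 1.04
= 31736.7854


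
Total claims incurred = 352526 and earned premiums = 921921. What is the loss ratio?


Loss ratio = claims / premiums
= 352526 / 921921
= 0.3824


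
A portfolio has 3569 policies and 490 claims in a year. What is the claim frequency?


frequency = claims / policies
= 490 / 3569
= 0.1373


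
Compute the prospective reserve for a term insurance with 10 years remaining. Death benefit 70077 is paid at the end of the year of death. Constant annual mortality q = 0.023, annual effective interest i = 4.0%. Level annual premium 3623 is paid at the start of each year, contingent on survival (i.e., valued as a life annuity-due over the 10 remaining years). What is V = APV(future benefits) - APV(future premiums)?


v = 1/(1+i) = 0.961538
APV(future benefits) per unit = sum_{k=0}^{9} k_p_x * q * v^(k+1) = 0.169646
APV(future benefits) = 70077 * 0.169646 = 11888.2569
Life annuity-due factor ä_{x:10} = sum_{k=0}^{9} k_p_x * v^k = 7.670933
APV(future premiums) = 3623 * 7.670933 = 27791.7898
V = 11888.2569 - 27791.7898
= -15903.5329


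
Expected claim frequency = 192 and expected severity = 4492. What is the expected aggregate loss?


E[S] = E[N] * E[X]
= 192 * 4492
= 862464


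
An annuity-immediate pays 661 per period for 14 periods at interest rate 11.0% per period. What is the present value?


PV = PMT * (1 - (1+i)^(-n)) / i
= 661 * (1 - (1+0.11)^(-14)) / 0.11
= 661 * (1 - 0.231995) / 0.11
= 661 * 6.981865
= 4615.0129


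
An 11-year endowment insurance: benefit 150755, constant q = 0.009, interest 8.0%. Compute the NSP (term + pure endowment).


Term component = 9325.5499
Pure endowment = 11_p_x * v^11 * benefit = 0.905337 * 0.428883 * 150755 = 58535.6727
NSP = 67861.2227


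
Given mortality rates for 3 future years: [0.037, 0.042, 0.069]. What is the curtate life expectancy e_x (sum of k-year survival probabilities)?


e_x = sum_{k=1}^{n} k_p_x
k_p_x values:
  1_p_x = 0.963
  2_p_x = 0.922554
  3_p_x = 0.858898
e_x = 2.7445


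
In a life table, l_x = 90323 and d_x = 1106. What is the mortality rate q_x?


q_x = d_x / l_x
= 1106 / 90323
= 0.0122


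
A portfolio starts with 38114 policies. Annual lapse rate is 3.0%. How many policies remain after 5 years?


remaining = initial * (1 - lapse)^years
= 38114 * (1 - 0.03)^5
= 38114 * 0.858734
= 32729.7887


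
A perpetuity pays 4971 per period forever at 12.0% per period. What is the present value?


PV = PMT / i
= 4971 / 0.12
= 41425.0


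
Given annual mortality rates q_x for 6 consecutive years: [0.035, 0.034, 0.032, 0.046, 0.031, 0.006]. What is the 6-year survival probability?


p_k = 1 - q_k for each year
Survival = product of (1 - q_k)
= 0.965 * 0.966 * 0.968 * 0.954 * 0.969 * 0.994
= 0.8292


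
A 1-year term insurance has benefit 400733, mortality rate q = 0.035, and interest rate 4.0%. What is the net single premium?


NSP = benefit * q * v
v = 1/(1+i) = 0.961538
NSP = 400733 * 0.035 * 0.961538
= 13486.2067


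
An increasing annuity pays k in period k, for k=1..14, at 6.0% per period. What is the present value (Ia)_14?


(Ia)_n = sum_{k=1}^{n} k * v^k, v = 1/(1+i)
v = 0.943396
Sum computed term by term:
(Ia)_14 = 61.0078


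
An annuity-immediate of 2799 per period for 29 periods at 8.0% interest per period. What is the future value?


FV = PMT * ((1+i)^n - 1) / i
= 2799 * ((1.08)^29 - 1) / 0.08
= 2799 * (9.317275 - 1) / 0.08
= 291000.6555


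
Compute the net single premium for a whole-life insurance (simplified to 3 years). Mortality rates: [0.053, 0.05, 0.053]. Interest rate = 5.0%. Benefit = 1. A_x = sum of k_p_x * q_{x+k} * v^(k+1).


v = 0.952381
Year 0: k_p_x=1.0, q=0.053, term=0.050476
Year 1: k_p_x=0.947, q=0.05, term=0.042948
Year 2: k_p_x=0.89965, q=0.053, term=0.041189
A_x = 0.1346


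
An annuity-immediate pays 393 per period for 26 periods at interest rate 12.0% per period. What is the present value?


PV = PMT * (1 - (1+i)^(-n)) / i
= 393 * (1 - (1+0.12)^(-26)) / 0.12
= 393 * (1 - 0.052521) / 0.12
= 393 * 7.89566
= 3102.9943


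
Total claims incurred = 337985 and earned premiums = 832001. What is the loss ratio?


Loss ratio = claims / premiums
= 337985 / 832001
= 0.4062


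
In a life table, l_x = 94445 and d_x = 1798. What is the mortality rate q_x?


q_x = d_x / l_x
= 1798 / 94445
= 0.019


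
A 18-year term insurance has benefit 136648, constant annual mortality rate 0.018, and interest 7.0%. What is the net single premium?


NSP = benefit * sum_{k=0}^{n-1} k_p_x * q * v^(k+1)
With constant q=0.018, v=0.934579
Sum = 0.160905
NSP = 136648 * 0.160905
= 21987.3554


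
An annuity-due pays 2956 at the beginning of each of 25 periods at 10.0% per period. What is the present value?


PV_due = PMT * (1-(1+i)^(-n))/i * (1+i)
PV_immediate = 26831.7303
PV_due = 26831.7303 * 1.1
= 29514.9033


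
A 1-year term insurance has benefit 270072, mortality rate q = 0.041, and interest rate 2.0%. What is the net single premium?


NSP = benefit * q * v
v = 1/(1+i) = 0.980392
NSP = 270072 * 0.041 * 0.980392
= 10855.8353


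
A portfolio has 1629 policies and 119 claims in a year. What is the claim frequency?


frequency = claims / policies
= 119 / 1629
= 0.0731


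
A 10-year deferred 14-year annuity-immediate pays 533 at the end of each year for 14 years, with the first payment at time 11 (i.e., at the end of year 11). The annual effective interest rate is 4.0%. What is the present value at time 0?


PV at time 10 of the 14-year annuity-immediate:
a_n = 533 * (1-(1+0.04)^(-14))/0.04 = 5630.1445
Discount back 10 years to time 0:
PV = 5630.1445 * (1+0.04)^(-10)
= 5630.1445 * 0.675564
= 3803.5239


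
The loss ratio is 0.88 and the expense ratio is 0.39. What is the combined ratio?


Combined ratio = loss ratio + expense ratio
= 0.88 + 0.39
= 1.27


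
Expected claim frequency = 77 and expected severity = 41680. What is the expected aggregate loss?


E[S] = E[N] * E[X]
= 77 * 41680
= 3.2094e+06


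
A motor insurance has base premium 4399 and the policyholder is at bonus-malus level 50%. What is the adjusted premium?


adjusted = base * BM_level / 100
= 4399 * 50 / 100
= 4399 * 0.5
= 2199.5


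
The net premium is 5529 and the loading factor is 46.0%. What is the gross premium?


Gross = net * (1 + loading)
= 5529 * (1 + 0.46)
= 5529 * 1.46
= 8072.34


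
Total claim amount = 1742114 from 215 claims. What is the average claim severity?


severity = total / number
= 1742114 / 215
= 8102.8558


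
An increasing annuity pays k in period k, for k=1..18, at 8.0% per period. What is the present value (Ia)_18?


(Ia)_n = sum_{k=1}^{n} k * v^k, v = 1/(1+i)
v = 0.925926
Sum computed term by term:
(Ia)_18 = 70.2144


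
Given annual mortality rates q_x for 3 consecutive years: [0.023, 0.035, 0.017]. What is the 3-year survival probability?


p_k = 1 - q_k for each year
Survival = product of (1 - q_k)
= 0.977 * 0.965 * 0.983
= 0.9268


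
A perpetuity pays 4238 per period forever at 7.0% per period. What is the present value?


PV = PMT / i
= 4238 / 0.07
= 60542.8571


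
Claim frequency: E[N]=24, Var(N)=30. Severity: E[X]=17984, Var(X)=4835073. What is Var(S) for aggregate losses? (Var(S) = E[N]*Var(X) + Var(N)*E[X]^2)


Var(S) = E[N]*Var(X) + Var(N)*E[X]^2
= 24*4835073 + 30*17984^2
= 116041752 + 9702727680
= 9.8188e+09


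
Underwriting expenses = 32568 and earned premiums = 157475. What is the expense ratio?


Expense ratio = expenses / premiums
= 32568 / 157475
= 0.2068


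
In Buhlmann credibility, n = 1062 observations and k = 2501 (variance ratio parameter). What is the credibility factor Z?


Z = n / (n + k)
= 1062 / (1062 + 2501)
= 1062 / 3563
= 0.2981


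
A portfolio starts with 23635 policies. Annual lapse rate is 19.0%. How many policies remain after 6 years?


remaining = initial * (1 - lapse)^years
= 23635 * (1 - 0.19)^6
= 23635 * 0.28243
= 6675.2221


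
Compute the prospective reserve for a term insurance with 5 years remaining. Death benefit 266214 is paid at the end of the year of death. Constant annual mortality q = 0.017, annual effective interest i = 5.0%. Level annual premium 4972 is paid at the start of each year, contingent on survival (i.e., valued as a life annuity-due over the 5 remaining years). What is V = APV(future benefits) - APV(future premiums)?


v = 1/(1+i) = 0.952381
APV(future benefits) per unit = sum_{k=0}^{4} k_p_x * q * v^(k+1) = 0.07126
APV(future benefits) = 266214 * 0.07126 = 18970.3489
Life annuity-due factor ä_{x:5} = sum_{k=0}^{4} k_p_x * v^k = 4.401339
APV(future premiums) = 4972 * 4.401339 = 21883.4567
V = 18970.3489 - 21883.4567
= -2913.1079


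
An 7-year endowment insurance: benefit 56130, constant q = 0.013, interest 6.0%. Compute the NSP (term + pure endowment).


Term component = 3929.8632
Pure endowment = 7_p_x * v^7 * benefit = 0.912473 * 0.665057 * 56130 = 34062.3066
NSP = 37992.1698


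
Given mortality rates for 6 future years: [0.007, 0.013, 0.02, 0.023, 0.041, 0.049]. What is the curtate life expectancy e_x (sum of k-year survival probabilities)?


e_x = sum_{k=1}^{n} k_p_x
k_p_x values:
  1_p_x = 0.993
  2_p_x = 0.980091
  3_p_x = 0.960489
  4_p_x = 0.938398
  5_p_x = 0.899924
  6_p_x = 0.855827
e_x = 5.6277


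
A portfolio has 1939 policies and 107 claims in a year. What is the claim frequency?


frequency = claims / policies
= 107 / 1939
= 0.0552


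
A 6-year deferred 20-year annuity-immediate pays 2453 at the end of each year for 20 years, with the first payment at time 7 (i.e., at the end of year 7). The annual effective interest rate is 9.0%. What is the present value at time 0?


PV at time 6 of the 20-year annuity-immediate:
a_n = 2453 * (1-(1+0.09)^(-20))/0.09 = 22392.3225
Discount back 6 years to time 0:
PV = 22392.3225 * (1+0.09)^(-6)
= 22392.3225 * 0.596267
= 13351.8103


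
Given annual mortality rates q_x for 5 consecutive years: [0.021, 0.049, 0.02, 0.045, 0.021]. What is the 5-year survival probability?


p_k = 1 - q_k for each year
Survival = product of (1 - q_k)
= 0.979 * 0.951 * 0.98 * 0.955 * 0.979
= 0.8531


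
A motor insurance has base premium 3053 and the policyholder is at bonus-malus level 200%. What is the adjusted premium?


adjusted = base * BM_level / 100
= 3053 * 200 / 100
= 3053 * 2.0
= 6106.0


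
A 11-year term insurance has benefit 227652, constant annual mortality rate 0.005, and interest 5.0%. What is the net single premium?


NSP = benefit * sum_{k=0}^{n-1} k_p_x * q * v^(k+1)
With constant q=0.005, v=0.952381
Sum = 0.040608
NSP = 227652 * 0.040608
= 9244.4526


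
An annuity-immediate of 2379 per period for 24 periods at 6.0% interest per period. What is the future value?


FV = PMT * ((1+i)^n - 1) / i
= 2379 * ((1.06)^24 - 1) / 0.06
= 2379 * (4.048935 - 1) / 0.06
= 120890.2585


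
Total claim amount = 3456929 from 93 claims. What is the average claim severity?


severity = total / number
= 3456929 / 93
= 37171.2796


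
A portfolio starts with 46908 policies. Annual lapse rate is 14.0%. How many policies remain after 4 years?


remaining = initial * (1 - lapse)^years
= 46908 * (1 - 0.14)^4
= 46908 * 0.547008
= 25659.0588


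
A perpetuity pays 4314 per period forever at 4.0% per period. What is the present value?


PV = PMT / i
= 4314 / 0.04
= 107850.0


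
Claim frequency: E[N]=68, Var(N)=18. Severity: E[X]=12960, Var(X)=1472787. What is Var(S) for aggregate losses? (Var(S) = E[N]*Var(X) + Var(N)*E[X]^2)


Var(S) = E[N]*Var(X) + Var(N)*E[X]^2
= 68*1472787 + 18*12960^2
= 100149516 + 3023308800
= 3.1235e+09


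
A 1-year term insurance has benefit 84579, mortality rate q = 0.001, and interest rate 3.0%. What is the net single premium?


NSP = benefit * q * v
v = 1/(1+i) = 0.970874
NSP = 84579 * 0.001 * 0.970874
= 82.1155


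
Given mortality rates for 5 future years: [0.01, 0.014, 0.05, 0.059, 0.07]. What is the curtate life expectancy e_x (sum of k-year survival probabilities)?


e_x = sum_{k=1}^{n} k_p_x
k_p_x values:
  1_p_x = 0.99
  2_p_x = 0.97614
  3_p_x = 0.927333
  4_p_x = 0.87262
  5_p_x = 0.811537
e_x = 4.5776


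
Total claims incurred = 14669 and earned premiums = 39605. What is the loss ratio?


Loss ratio = claims / premiums
= 14669 / 39605
= 0.3704


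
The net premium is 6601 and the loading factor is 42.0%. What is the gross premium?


Gross = net * (1 + loading)
= 6601 * (1 + 0.42)
= 6601 * 1.42
= 9373.42


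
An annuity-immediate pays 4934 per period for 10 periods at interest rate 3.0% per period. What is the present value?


PV = PMT * (1 - (1+i)^(-n)) / i
= 4934 * (1 - (1+0.03)^(-10)) / 0.03
= 4934 * (1 - 0.744094) / 0.03
= 4934 * 8.530203
= 42088.0208


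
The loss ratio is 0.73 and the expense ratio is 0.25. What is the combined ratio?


Combined ratio = loss ratio + expense ratio
= 0.73 + 0.25
= 0.98


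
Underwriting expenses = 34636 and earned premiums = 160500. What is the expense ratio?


Expense ratio = expenses / premiums
= 34636 / 160500
= 0.2158


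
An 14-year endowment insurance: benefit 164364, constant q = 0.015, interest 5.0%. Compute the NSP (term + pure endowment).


Term component = 22426.2294
Pure endowment = 14_p_x * v^14 * benefit = 0.809296 * 0.505068 * 164364 = 67183.6727
NSP = 89609.9021


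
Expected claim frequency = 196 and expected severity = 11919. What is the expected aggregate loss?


E[S] = E[N] * E[X]
= 196 * 11919
= 2.3361e+06


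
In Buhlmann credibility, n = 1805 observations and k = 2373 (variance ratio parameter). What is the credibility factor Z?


Z = n / (n + k)
= 1805 / (1805 + 2373)
= 1805 / 4178
= 0.432


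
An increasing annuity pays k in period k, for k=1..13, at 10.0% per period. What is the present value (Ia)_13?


(Ia)_n = sum_{k=1}^{n} k * v^k, v = 1/(1+i)
v = 0.909091
Sum computed term by term:
(Ia)_13 = 40.4805


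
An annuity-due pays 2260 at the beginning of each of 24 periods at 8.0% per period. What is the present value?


PV_due = PMT * (1-(1+i)^(-n))/i * (1+i)
PV_immediate = 23794.9937
PV_due = 23794.9937 * 1.08
= 25698.5932


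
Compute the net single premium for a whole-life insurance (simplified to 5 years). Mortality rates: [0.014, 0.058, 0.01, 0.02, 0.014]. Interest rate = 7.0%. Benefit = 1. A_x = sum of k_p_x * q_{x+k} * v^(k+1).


v = 0.934579
Year 0: k_p_x=1.0, q=0.014, term=0.013084
Year 1: k_p_x=0.986, q=0.058, term=0.04995
Year 2: k_p_x=0.928812, q=0.01, term=0.007582
Year 3: k_p_x=0.919524, q=0.02, term=0.01403
Year 4: k_p_x=0.901133, q=0.014, term=0.008995
A_x = 0.0936


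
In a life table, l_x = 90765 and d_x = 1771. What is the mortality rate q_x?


q_x = d_x / l_x
= 1771 / 90765
= 0.0195


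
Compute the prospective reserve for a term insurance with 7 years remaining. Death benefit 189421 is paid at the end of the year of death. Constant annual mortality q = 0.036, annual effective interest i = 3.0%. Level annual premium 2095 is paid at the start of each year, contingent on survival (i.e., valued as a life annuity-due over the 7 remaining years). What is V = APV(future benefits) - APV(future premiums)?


v = 1/(1+i) = 0.970874
APV(future benefits) per unit = sum_{k=0}^{6} k_p_x * q * v^(k+1) = 0.202342
APV(future benefits) = 189421 * 0.202342 = 38327.7294
Life annuity-due factor ä_{x:7} = sum_{k=0}^{6} k_p_x * v^k = 5.789215
APV(future premiums) = 2095 * 5.789215 = 12128.4058
V = 38327.7294 - 12128.4058
= 26199.3237


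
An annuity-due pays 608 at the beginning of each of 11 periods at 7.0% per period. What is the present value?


PV_due = PMT * (1-(1+i)^(-n))/i * (1+i)
PV_immediate = 4559.194
PV_due = 4559.194 * 1.07
= 4878.3376


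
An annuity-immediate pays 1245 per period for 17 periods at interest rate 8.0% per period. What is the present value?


PV = PMT * (1 - (1+i)^(-n)) / i
= 1245 * (1 - (1+0.08)^(-17)) / 0.08
= 1245 * (1 - 0.270269) / 0.08
= 1245 * 9.121638
= 11356.4394


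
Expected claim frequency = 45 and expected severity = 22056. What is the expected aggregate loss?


E[S] = E[N] * E[X]
= 45 * 22056
= 992520


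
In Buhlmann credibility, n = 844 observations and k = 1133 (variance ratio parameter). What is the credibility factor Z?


Z = n / (n + k)
= 844 / (844 + 1133)
= 844 / 1977
= 0.4269


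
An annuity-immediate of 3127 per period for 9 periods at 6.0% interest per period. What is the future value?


FV = PMT * ((1+i)^n - 1) / i
= 3127 * ((1.06)^9 - 1) / 0.06
= 3127 * (1.689479 - 1) / 0.06
= 35933.3451


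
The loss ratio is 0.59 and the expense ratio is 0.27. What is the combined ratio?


Combined ratio = loss ratio + expense ratio
= 0.59 + 0.27
= 0.86


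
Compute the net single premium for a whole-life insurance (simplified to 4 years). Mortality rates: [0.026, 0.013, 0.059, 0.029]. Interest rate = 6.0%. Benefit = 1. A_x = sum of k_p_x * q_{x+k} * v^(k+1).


v = 0.943396
Year 0: k_p_x=1.0, q=0.026, term=0.024528
Year 1: k_p_x=0.974, q=0.013, term=0.011269
Year 2: k_p_x=0.961338, q=0.059, term=0.047622
Year 3: k_p_x=0.904619, q=0.029, term=0.02078
A_x = 0.1042


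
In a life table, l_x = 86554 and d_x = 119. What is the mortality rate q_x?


q_x = d_x / l_x
= 119 / 86554
= 0.0014


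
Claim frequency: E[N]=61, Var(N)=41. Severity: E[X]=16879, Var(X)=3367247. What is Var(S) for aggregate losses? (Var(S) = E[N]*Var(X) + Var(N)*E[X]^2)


Var(S) = E[N]*Var(X) + Var(N)*E[X]^2
= 61*3367247 + 41*16879^2
= 205402067 + 11680926281
= 1.1886e+10


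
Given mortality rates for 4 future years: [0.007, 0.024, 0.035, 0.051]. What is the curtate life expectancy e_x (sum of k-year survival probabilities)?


e_x = sum_{k=1}^{n} k_p_x
k_p_x values:
  1_p_x = 0.993
  2_p_x = 0.969168
  3_p_x = 0.935247
  4_p_x = 0.88755
e_x = 3.785


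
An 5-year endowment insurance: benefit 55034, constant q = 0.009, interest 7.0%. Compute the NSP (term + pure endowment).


Term component = 1997.0603
Pure endowment = 5_p_x * v^5 * benefit = 0.955803 * 0.712986 * 55034 = 37504.2481
NSP = 39501.3085


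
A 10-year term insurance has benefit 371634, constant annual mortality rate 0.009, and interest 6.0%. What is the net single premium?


NSP = benefit * sum_{k=0}^{n-1} k_p_x * q * v^(k+1)
With constant q=0.009, v=0.943396
Sum = 0.063897
NSP = 371634 * 0.063897
= 23746.1276


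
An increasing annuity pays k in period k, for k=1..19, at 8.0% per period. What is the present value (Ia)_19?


(Ia)_n = sum_{k=1}^{n} k * v^k, v = 1/(1+i)
v = 0.925926
Sum computed term by term:
(Ia)_19 = 74.617


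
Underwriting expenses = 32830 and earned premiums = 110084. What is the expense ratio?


Expense ratio = expenses / premiums
= 32830 / 110084
= 0.2982


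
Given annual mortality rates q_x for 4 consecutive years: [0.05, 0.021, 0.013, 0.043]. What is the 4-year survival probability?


p_k = 1 - q_k for each year
Survival = product of (1 - q_k)
= 0.95 * 0.979 * 0.987 * 0.957
= 0.8785


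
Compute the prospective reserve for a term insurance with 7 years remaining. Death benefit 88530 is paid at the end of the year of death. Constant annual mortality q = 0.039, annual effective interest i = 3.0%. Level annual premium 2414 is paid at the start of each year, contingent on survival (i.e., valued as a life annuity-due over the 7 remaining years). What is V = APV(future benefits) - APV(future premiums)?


v = 1/(1+i) = 0.970874
APV(future benefits) per unit = sum_{k=0}^{6} k_p_x * q * v^(k+1) = 0.217346
APV(future benefits) = 88530 * 0.217346 = 19241.6454
Life annuity-due factor ä_{x:7} = sum_{k=0}^{6} k_p_x * v^k = 5.740165
APV(future premiums) = 2414 * 5.740165 = 13856.7578
V = 19241.6454 - 13856.7578
= 5384.8876


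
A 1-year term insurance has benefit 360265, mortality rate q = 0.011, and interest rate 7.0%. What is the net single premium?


NSP = benefit * q * v
v = 1/(1+i) = 0.934579
NSP = 360265 * 0.011 * 0.934579
= 3703.6589


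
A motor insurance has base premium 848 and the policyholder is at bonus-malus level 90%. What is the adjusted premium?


adjusted = base * BM_level / 100
= 848 * 90 / 100
= 848 * 0.9
= 763.2


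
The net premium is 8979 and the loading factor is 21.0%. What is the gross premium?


Gross = net * (1 + loading)
= 8979 * (1 + 0.21)
= 8979 * 1.21
= 10864.59


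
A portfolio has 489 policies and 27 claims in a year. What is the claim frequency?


frequency = claims / policies
= 27 / 489
= 0.0552


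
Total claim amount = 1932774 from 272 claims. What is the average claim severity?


severity = total / number
= 1932774 / 272
= 7105.7868


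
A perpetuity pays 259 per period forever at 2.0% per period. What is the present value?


PV = PMT / i
= 259 / 0.02
= 12950.0


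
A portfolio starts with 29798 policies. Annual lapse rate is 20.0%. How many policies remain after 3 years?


remaining = initial * (1 - lapse)^years
= 29798 * (1 - 0.2)^3
= 29798 * 0.512
= 15256.576


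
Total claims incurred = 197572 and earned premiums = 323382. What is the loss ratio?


Loss ratio = claims / premiums
= 197572 / 323382
= 0.611


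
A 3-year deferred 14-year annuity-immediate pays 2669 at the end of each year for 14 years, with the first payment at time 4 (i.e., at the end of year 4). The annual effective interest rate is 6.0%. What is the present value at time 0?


PV at time 3 of the 14-year annuity-immediate:
a_n = 2669 * (1-(1+0.06)^(-14))/0.06 = 24808.3121
Discount back 3 years to time 0:
PV = 24808.3121 * (1+0.06)^(-3)
= 24808.3121 * 0.839619
= 20829.5372


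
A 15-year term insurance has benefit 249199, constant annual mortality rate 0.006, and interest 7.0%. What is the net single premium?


NSP = benefit * sum_{k=0}^{n-1} k_p_x * q * v^(k+1)
With constant q=0.006, v=0.934579
Sum = 0.052803
NSP = 249199 * 0.052803
= 13158.4757


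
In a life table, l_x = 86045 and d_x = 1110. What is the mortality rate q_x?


q_x = d_x / l_x
= 1110 / 86045
= 0.0129


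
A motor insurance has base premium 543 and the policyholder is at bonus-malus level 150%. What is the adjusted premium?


adjusted = base * BM_level / 100
= 543 * 150 / 100
= 543 * 1.5
= 814.5


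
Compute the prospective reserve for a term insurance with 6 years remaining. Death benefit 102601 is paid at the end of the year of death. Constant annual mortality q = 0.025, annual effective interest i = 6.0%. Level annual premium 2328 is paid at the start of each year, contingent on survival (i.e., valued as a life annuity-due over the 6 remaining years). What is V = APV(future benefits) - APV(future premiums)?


v = 1/(1+i) = 0.943396
APV(future benefits) per unit = sum_{k=0}^{5} k_p_x * q * v^(k+1) = 0.115997
APV(future benefits) = 102601 * 0.115997 = 11901.4368
Life annuity-due factor ä_{x:6} = sum_{k=0}^{5} k_p_x * v^k = 4.918285
APV(future premiums) = 2328 * 4.918285 = 11449.7665
V = 11901.4368 - 11449.7665
= 451.6702


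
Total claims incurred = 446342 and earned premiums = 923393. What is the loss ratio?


Loss ratio = claims / premiums
= 446342 / 923393
= 0.4834


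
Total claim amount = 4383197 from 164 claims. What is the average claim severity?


severity = total / number
= 4383197 / 164
= 26726.811


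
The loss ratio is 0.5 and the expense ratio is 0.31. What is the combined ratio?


Combined ratio = loss ratio + expense ratio
= 0.5 + 0.31
= 0.81


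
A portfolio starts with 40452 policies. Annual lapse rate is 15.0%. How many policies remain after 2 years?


remaining = initial * (1 - lapse)^years
= 40452 * (1 - 0.15)^2
= 40452 * 0.7225
= 29226.57


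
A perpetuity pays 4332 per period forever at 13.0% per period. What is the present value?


PV = PMT / i
= 4332 / 0.13
= 33323.0769


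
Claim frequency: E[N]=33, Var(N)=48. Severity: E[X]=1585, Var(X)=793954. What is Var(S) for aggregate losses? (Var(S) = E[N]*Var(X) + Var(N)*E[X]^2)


Var(S) = E[N]*Var(X) + Var(N)*E[X]^2
= 33*793954 + 48*1585^2
= 26200482 + 120586800
= 1.4679e+08


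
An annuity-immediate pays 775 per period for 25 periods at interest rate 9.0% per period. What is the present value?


PV = PMT * (1 - (1+i)^(-n)) / i
= 775 * (1 - (1+0.09)^(-25)) / 0.09
= 775 * (1 - 0.115968) / 0.09
= 775 * 9.82258
= 7612.4992


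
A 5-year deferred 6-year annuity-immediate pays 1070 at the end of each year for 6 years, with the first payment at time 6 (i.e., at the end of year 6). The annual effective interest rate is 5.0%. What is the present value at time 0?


PV at time 5 of the 6-year annuity-immediate:
a_n = 1070 * (1-(1+0.05)^(-6))/0.05 = 5430.9905
Discount back 5 years to time 0:
PV = 5430.9905 * (1+0.05)^(-5)
= 5430.9905 * 0.783526
= 4255.3232


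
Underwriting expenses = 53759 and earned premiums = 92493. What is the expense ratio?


Expense ratio = expenses / premiums
= 53759 / 92493
= 0.5812


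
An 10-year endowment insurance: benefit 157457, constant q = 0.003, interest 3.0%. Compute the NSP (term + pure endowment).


Term component = 3978.365
Pure endowment = 10_p_x * v^10 * benefit = 0.970402 * 0.744094 * 157457 = 113694.985
NSP = 117673.35


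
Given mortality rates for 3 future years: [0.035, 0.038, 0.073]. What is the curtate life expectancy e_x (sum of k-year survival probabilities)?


e_x = sum_{k=1}^{n} k_p_x
k_p_x values:
  1_p_x = 0.965
  2_p_x = 0.92833
  3_p_x = 0.860562
e_x = 2.7539


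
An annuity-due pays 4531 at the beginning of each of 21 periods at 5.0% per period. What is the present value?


PV_due = PMT * (1-(1+i)^(-n))/i * (1+i)
PV_immediate = 58092.6429
PV_due = 58092.6429 * 1.05
= 60997.2751


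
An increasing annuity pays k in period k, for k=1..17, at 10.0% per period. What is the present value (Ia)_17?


(Ia)_n = sum_{k=1}^{n} k * v^k, v = 1/(1+i)
v = 0.909091
Sum computed term by term:
(Ia)_17 = 54.6035


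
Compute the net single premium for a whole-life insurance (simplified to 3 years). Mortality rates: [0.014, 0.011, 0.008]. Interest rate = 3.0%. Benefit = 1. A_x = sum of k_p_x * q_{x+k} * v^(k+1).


v = 0.970874
Year 0: k_p_x=1.0, q=0.014, term=0.013592
Year 1: k_p_x=0.986, q=0.011, term=0.010223
Year 2: k_p_x=0.975154, q=0.008, term=0.007139
A_x = 0.031


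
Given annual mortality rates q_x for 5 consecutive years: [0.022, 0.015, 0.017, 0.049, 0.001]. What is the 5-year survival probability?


p_k = 1 - q_k for each year
Survival = product of (1 - q_k)
= 0.978 * 0.985 * 0.983 * 0.951 * 0.999
= 0.8997


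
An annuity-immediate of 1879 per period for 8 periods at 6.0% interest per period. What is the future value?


FV = PMT * ((1+i)^n - 1) / i
= 1879 * ((1.06)^8 - 1) / 0.06
= 1879 * (1.593848 - 1) / 0.06
= 18597.3422


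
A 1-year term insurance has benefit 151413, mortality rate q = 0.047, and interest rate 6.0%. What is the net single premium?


NSP = benefit * q * v
v = 1/(1+i) = 0.943396
NSP = 151413 * 0.047 * 0.943396
= 6713.5953


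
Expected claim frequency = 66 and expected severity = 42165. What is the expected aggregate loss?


E[S] = E[N] * E[X]
= 66 * 42165
= 2.7829e+06


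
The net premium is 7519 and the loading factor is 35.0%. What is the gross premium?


Gross = net * (1 + loading)
= 7519 * (1 + 0.35)
= 7519 * 1.35
= 10150.65


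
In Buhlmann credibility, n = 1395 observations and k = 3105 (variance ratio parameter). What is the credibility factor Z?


Z = n / (n + k)
= 1395 / (1395 + 3105)
= 1395 / 4500
= 0.31


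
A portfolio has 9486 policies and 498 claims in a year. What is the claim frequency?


frequency = claims / policies
= 498 / 9486
= 0.0525


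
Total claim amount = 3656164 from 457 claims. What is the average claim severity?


severity = total / number
= 3656164 / 457
= 8000.3589


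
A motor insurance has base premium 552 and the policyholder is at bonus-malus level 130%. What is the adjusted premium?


adjusted = base * BM_level / 100
= 552 * 130 / 100
= 552 * 1.3
= 717.6


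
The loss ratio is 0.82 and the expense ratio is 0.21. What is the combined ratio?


Combined ratio = loss ratio + expense ratio
= 0.82 + 0.21
= 1.03


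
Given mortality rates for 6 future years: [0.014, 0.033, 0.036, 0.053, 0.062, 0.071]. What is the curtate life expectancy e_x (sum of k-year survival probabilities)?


e_x = sum_{k=1}^{n} k_p_x
k_p_x values:
  1_p_x = 0.986
  2_p_x = 0.953462
  3_p_x = 0.919137
  4_p_x = 0.870423
  5_p_x = 0.816457
  6_p_x = 0.758488
e_x = 5.304


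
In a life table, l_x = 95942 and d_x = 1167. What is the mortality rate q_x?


q_x = d_x / l_x
= 1167 / 95942
= 0.0122


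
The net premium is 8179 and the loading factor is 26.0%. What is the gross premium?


Gross = net * (1 + loading)
= 8179 * (1 + 0.26)
= 8179 * 1.26
= 10305.54


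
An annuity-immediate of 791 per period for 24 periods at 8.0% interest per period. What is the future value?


FV = PMT * ((1+i)^n - 1) / i
= 791 * ((1.08)^24 - 1) / 0.08
= 791 * (6.341181 - 1) / 0.08
= 52810.9245
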